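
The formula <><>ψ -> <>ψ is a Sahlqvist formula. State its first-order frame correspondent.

This is frame-equivalent to □ψ → □□ψ (substitute ¬ψ for ψ and contrapose).
Suppose □ψ→□□ψ is valid. Take Rxy, Ryz and set V(ψ)={w : Rxw}. Then □ψ at x, so □□ψ at x, so □ψ at y, so ψ at z, i.e. Rxz.
Conversely, on a frame with transitivity the schema holds at every world under every valuation.
Frame condition: forall x forall y forall z (Rxy & Ryz -> Rxz).

transitivity: forall x forall y forall z (Rxy & Ryz -> Rxz)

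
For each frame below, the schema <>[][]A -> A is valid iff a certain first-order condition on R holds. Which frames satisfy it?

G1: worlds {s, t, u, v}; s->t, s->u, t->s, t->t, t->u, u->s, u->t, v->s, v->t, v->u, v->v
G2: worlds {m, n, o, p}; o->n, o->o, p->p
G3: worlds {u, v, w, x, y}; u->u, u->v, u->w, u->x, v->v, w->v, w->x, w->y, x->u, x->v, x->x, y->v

none

Frame correspondent (Sahlqvist): forall x forall y (xRy -> exists w (y R^2 w & x = w)) — i.e. a generalized confluence (Geach) condition.
G1: fails — vRs but no w with sR²w and v=w.
G2: fails — oRn but no w with nR²w and o=w.
G3: fails — uRv but no t with vR²t and u=t.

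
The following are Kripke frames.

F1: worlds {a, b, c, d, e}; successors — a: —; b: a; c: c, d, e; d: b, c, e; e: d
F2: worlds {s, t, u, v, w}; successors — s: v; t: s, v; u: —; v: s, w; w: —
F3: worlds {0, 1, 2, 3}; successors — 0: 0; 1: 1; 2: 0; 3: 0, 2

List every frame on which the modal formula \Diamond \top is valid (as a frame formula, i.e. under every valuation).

This is the axiom for seriality; its first-order frame correspondent is \forall x \exists y Rxy.
F1: fails — world a has no successor.
F2: fails — world u has no successor.
F3: ✓.
Valid on: F3.

F3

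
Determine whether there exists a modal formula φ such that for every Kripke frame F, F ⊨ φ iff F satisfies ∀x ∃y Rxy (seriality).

This is a Sahlqvist condition; the D axiom □r → ◇r defines it.

Definable; □r → ◇r defines it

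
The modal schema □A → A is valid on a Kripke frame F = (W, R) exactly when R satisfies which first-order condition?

reflexivity

Suppose □A→A is valid. At any x set V(A)={w : Rxw}. Then □A holds at x, so A holds at x, i.e. Rxx.
Conversely, on a frame with reflexivity the schema holds at every world under every valuation.
So the correspondent is reflexivity.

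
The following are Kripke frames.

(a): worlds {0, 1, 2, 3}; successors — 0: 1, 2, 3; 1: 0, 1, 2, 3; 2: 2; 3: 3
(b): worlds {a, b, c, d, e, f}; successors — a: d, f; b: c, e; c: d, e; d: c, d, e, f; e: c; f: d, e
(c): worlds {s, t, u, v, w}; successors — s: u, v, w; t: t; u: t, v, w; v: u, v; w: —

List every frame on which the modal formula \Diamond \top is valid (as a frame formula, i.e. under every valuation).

Frame correspondent (Sahlqvist): \forall x \exists y Rxy — i.e. seriality.
(a): satisfies the condition.
(b): satisfies the condition.
(c): fails — world w has no successor.
Valid on: (a), (b).

(a), (b)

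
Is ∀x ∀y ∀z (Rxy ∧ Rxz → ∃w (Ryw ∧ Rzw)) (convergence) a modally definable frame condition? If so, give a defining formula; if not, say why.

Yes: it is convergence, defined by the .2 schema ◇□r → □◇r.
Suppose ◇□r→□◇r is valid. Take Rxy, Rxz and set V(r)={w : Ryw}. Then □r at y so ◇□r at x, so □◇r at x, so ◇r at z, giving w with Rzw and Ryw.

Definable; ◇□r → □◇r defines it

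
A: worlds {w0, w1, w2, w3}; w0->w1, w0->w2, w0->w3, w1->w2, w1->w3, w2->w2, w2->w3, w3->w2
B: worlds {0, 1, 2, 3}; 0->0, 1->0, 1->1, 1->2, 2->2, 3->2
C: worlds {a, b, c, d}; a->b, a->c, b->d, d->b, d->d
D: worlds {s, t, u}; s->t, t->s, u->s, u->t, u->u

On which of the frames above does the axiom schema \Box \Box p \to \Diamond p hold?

Frame correspondent (Sahlqvist): \forall x \exists w (x R^2 w \wedge xRw) — i.e. a generalized confluence (Geach) condition.
A: ✓.
B: ✓.
C: fails — at a but no w with aR²w and aRw.
D: fails — at s but no w with sR²w and sRw.

A, B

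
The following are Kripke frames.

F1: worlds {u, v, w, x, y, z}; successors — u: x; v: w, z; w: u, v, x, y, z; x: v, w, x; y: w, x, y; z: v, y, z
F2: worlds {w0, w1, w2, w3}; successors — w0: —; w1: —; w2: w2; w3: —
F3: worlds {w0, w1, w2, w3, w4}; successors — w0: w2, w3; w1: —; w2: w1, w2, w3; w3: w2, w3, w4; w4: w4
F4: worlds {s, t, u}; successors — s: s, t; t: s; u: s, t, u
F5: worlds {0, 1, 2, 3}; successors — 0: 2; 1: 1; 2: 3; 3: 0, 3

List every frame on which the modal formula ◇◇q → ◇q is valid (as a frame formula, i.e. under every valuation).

Frame correspondent (Sahlqvist): ∀x ∀y (xR²y → ∃w (y = w ∧ xRw)) — i.e. a generalized confluence (Geach) condition.
F1: fails — uR²v but no t with v=t and uRt.
F2: holds.
F3: fails — w0R²w1 but no w with w1=w and w0Rw.
F4: fails — tR²t but no w with t=w and tRw.
F5: fails — 0R²3 but no w with 3=w and 0Rw.
Valid on: F2.

F2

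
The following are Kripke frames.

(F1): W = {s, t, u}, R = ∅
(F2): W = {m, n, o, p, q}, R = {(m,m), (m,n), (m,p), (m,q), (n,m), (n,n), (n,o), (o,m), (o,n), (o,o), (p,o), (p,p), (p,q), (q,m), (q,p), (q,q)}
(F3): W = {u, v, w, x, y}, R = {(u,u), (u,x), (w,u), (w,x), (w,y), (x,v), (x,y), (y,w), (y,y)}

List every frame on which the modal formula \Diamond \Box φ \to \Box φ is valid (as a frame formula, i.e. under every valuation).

(F1)

Frame correspondent (Sahlqvist): \forall x \forall y \forall z (Rxy \wedge Rxz \to Ryz) — i.e. the Euclidean property.
(F1): ✓.
(F2): fails — Rmq and Rmn but not Rqn.
(F3): fails — Rux and Ruu but not Rxu.
Valid on: (F1).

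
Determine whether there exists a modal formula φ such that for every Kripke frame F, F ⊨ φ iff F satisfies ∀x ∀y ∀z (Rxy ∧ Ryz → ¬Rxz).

No — not modally definable

Any modally definable frame class is closed under surjective bounded morphisms.
The 3-cycle (worlds s,t,u with s→t→u→s) is intransitive. Mapping every world to a single reflexive point • is a surjective bounded morphism; the reflexive point is not intransitive (R••∧R•• but R••).
So no modal formula (or set of formulas) defines exactly the intransitive frames.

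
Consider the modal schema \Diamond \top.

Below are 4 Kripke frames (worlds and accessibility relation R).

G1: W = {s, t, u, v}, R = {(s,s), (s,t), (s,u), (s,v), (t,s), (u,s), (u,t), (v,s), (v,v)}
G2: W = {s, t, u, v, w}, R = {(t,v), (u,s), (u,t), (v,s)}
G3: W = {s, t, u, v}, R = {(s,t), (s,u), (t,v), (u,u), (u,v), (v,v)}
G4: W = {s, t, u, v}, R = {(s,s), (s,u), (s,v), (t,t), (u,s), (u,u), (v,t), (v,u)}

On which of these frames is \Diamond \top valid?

G1, G3, G4

The schema corresponds to seriality: \forall x \exists y Rxy.
G1: holds.
G2: fails — world s has no successor.
G3: holds.
G4: holds.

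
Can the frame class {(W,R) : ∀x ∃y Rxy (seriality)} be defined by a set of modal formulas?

Definable; □r → ◇r defines it

Yes: it is seriality, defined by the D schema □r → ◇r.
Suppose □r→◇r is valid. At any x set V(r)=W. Then □r at x, so ◇r at x, so x has a successor.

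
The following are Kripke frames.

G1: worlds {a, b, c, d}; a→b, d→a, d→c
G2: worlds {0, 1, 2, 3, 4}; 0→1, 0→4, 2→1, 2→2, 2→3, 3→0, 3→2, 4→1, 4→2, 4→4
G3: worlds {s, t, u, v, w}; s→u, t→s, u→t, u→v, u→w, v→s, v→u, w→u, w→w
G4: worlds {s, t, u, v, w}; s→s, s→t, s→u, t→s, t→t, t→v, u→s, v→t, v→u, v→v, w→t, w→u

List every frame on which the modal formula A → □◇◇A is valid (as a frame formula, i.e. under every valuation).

Frame correspondent (Sahlqvist): ∀x ∀z (xRz → ∃w (x = w ∧ zR²w)) — i.e. a generalized confluence (Geach) condition.
G1: fails — aRb but no w with a=w and bR²w.
G2: fails — 0R1 but no w with 0=w and 1R²w.
G3: fails — vRu but no w* with v=w* and uR²w*.
G4: fails — vRu but no w* with v=w* and uR²w*.

none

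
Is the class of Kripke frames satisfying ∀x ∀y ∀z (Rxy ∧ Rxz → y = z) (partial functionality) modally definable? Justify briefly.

Yes, by ◇p → □p

The condition is partial functionality. A defining modal formula is ◇p → □p.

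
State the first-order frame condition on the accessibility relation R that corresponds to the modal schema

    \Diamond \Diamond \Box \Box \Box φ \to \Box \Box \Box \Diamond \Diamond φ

This is a Sahlqvist (Geach-type) schema ◇^2□^3φ → □^3◇^2φ.
Minimal-valuation argument: fix x; take any y with xR^2y and any z with xR^3z. Set V(φ) to the set of worlds R-reachable from y in exactly 3 steps. Then □^3φ holds at y, so the antecedent holds at x; validity forces ◇^2φ at z, giving a w with zR^2w and yR^3w.
First-order correspondent: \forall x \forall y \forall z ((x R^2 y \wedge x R^3 z) \to \exists w (y R^3 w \wedge z R^2 w)).

\forall x \forall y \forall z ((x R^2 y \wedge x R^3 z) \to \exists w (y R^3 w \wedge z R^2 w))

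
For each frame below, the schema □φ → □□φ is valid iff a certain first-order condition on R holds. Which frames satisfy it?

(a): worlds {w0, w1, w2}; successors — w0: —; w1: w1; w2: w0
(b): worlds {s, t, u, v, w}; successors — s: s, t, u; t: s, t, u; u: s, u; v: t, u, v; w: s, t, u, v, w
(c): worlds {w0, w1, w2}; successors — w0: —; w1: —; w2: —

(a), (c)

This is the axiom for transitivity; its first-order frame correspondent is ∀x ∀y ∀z (Rxy ∧ Ryz → Rxz).
(a): ✓.
(b): fails — Rus and Rst but not Rut.
(c): ✓.
Valid on: (a), (c).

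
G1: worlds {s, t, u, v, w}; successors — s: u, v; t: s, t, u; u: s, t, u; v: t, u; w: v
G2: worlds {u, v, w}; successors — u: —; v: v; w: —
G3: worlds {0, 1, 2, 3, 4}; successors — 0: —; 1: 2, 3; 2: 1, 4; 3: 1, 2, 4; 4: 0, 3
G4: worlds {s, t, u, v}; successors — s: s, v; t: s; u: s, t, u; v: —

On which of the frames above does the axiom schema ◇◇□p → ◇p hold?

The schema corresponds to a generalized confluence (Geach) condition: ∀x ∀y (xR²y → ∃w (yRw ∧ xRw)).
G1: fails — wR²t but no w* with tRw* and wRw*.
G2: holds.
G3: fails — 1R²2 but no w with 2Rw and 1Rw.
G4: fails — sR²v but no w with vRw and sRw.
Valid on: G2.

G2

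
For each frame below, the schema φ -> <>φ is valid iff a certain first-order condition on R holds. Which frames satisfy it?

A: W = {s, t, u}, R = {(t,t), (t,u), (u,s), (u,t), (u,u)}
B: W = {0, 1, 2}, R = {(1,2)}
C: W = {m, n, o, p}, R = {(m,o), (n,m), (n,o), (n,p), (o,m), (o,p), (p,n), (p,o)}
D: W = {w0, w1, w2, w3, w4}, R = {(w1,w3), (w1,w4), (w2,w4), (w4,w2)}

The schema corresponds to reflexivity: forall x Rxx.
A: fails — world s does not see itself.
B: fails — world 0 does not see itself.
C: fails — world m does not see itself.
D: fails — world w0 does not see itself.

none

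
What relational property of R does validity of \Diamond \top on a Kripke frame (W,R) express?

seriality: \forall x \exists y Rxy

◇⊤ holds at w iff w has a successor, so frame-validity of ◇⊤ is exactly seriality. Equivalently via □φ → ◇φ:
Suppose □φ→◇φ is valid. At any x set V(φ)=W. Then □φ at x, so ◇φ at x, so x has a successor.
Conversely, on a frame with seriality the schema holds at every world under every valuation.
Frame condition: \forall x \exists y Rxy.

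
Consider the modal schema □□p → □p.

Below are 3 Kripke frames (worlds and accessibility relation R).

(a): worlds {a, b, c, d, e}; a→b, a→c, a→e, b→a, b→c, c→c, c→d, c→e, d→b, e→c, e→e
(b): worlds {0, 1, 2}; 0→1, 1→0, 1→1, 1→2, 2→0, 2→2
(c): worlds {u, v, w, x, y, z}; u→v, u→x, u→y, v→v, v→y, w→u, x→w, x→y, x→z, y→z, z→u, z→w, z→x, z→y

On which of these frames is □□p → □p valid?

The schema corresponds to density: ∀x ∀y (Rxy → ∃z (Rxz ∧ Rzy)).
(a): fails — Rab but no z with Raz and Rzb.
(b): condition met.
(c): fails — Rwu but no t with Rwt and Rtu.

(b)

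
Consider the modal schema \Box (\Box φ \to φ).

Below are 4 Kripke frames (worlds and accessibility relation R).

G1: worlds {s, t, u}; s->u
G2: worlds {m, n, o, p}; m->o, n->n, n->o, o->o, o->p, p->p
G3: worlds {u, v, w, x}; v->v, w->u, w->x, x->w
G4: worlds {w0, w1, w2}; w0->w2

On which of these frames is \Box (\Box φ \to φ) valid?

G2

Frame correspondent (Sahlqvist): \forall x \forall y (Rxy \to Ryy) — i.e. shift-reflexivity.
G1: fails — Rsu but not Ruu.
G2: condition met.
G3: fails — Rxw but not Rww.
G4: fails — Rw0w2 but not Rw2w2.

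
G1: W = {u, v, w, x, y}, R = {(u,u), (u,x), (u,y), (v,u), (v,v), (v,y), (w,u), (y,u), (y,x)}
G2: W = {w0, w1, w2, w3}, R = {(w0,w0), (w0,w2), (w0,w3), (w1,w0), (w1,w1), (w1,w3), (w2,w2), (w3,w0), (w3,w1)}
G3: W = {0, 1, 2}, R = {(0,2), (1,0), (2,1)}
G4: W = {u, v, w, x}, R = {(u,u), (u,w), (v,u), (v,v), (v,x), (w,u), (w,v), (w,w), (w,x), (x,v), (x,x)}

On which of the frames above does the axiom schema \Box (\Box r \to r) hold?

G4

The schema corresponds to shift-reflexivity: \forall x \forall y (Rxy \to Ryy).
G1: fails — Ryx but not Rxx.
G2: fails — Rw1w3 but not Rw3w3.
G3: fails — R10 but not R00.
G4: ✓.
Valid on: G4.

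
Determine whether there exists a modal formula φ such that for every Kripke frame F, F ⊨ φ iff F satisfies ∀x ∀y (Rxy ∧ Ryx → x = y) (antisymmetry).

No

If a class were modally definable it would be closed under surjective bounded morphisms (Goldblatt–Thomason).
The 4-cycle (worlds a,b,c,d with a→b→c→d→a) is antisymmetric. Sending even-indexed worlds to a and odd-indexed worlds to b is a surjective bounded morphism onto the two-world frame with a↔b, which is not antisymmetric.
So the class is not modally definable.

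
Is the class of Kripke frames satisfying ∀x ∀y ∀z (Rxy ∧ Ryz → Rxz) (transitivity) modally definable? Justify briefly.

The condition is transitivity. A defining modal formula is □p → □□p.

Definable; □p → □□p defines it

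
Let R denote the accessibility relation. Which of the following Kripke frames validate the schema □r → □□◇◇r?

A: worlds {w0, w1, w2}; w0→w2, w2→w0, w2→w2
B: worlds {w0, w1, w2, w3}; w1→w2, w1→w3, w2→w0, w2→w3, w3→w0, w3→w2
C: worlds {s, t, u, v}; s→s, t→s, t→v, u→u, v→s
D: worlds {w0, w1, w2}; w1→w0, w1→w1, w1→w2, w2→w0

A, C

This is the axiom for a generalized confluence (Geach) condition; its first-order frame correspondent is ∀x ∀z (xR²z → ∃w (xRw ∧ zR²w)).
A: condition met.
B: fails — w1R²w0 but no w with w1Rw and w0R²w.
C: condition met.
D: fails — w1R²w0 but no w with w1Rw and w0R²w.
Valid on: A, C.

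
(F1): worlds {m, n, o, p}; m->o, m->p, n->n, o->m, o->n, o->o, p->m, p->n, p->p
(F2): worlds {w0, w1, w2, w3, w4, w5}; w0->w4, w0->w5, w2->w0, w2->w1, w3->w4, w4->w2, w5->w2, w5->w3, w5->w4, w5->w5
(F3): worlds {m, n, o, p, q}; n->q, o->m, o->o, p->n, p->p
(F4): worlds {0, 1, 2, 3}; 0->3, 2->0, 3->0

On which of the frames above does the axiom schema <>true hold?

The schema corresponds to seriality: forall x exists y Rxy.
(F1): ✓.
(F2): fails — world w1 has no successor.
(F3): fails — world m has no successor.
(F4): fails — world 1 has no successor.
Valid on: (F1).

(F1)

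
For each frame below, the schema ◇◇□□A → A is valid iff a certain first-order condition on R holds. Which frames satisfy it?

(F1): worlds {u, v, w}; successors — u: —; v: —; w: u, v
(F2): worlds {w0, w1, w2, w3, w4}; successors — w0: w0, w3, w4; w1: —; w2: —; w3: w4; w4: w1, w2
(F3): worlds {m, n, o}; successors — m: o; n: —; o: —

This is the axiom for a generalized confluence (Geach) condition; its first-order frame correspondent is ∀x ∀y (xR²y → ∃w (yR²w ∧ x = w)).
(F1): satisfies the condition.
(F2): fails — w0R²w1 but no w with w1R²w and w0=w.
(F3): satisfies the condition.
Valid on: (F1), (F3).

(F1), (F3)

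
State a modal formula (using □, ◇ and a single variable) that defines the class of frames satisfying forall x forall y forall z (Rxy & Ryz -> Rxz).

A defining formula is □s → □□s (the 4 axiom).
Suppose □s→□□s is valid. Take Rxy, Ryz and set V(s)={w : Rxw}. Then □s at x, so □□s at x, so □s at y, so s at z, i.e. Rxz.

□s → □□s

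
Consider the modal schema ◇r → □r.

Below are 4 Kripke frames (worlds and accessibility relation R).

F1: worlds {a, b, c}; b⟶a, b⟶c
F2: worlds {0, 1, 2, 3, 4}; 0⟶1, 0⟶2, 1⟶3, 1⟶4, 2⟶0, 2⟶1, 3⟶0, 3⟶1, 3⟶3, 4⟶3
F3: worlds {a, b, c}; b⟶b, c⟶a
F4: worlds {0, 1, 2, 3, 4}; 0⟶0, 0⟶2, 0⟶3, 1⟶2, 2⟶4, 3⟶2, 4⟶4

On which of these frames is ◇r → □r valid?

F3

The schema corresponds to partial functionality: ∀x ∀y ∀z (Rxy ∧ Rxz → y = z).
F1: fails — b sees both a and c.
F2: fails — 0 sees both 1 and 2.
F3: ✓.
F4: fails — 0 sees both 0 and 2.
Valid on: F3.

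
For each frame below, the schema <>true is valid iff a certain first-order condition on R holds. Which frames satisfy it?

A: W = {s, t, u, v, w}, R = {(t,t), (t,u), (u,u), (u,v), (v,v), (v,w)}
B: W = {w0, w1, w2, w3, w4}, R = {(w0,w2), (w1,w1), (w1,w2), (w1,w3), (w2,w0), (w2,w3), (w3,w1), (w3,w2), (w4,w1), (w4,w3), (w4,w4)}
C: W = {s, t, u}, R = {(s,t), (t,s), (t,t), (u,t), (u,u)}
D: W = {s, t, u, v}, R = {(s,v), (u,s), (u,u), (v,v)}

B, C

This is the axiom for seriality; its first-order frame correspondent is forall x exists y Rxy.
A: fails — world s has no successor.
B: satisfies the condition.
C: satisfies the condition.
D: fails — world t has no successor.
Valid on: B, C.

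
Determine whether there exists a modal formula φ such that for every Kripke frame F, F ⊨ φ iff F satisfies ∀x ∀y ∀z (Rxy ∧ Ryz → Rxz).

Yes: it is transitivity, defined by the 4 schema □p → □□p.

Definable; □p → □□p defines it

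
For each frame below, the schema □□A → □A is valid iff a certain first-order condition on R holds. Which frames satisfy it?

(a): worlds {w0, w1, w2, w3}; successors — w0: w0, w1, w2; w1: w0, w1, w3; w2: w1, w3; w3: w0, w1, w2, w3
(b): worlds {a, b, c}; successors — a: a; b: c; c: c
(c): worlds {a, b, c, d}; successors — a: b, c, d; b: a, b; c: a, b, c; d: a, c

(a), (b)

Frame correspondent (Sahlqvist): ∀x ∀y (Rxy → ∃z (Rxz ∧ Rzy)) — i.e. density.
(a): condition met.
(b): condition met.
(c): fails — Rad but no z with Raz and Rzd.
Valid on: (a), (b).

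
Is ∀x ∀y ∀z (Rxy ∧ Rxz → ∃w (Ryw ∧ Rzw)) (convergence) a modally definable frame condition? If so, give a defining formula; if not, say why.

Yes — defined by ◇□p → □◇p

This is a Sahlqvist condition; the .2 axiom ◇□p → □◇p defines it.
Suppose ◇□p→□◇p is valid. Take Rxy, Rxz and set V(p)={w : Ryw}. Then □p at y so ◇□p at x, so □◇p at x, so ◇p at z, giving w with Rzw and Ryw.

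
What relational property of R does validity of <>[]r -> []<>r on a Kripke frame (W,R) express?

convergence: forall x forall y forall z (Rxy & Rxz -> exists w (Ryw & Rzw))

Suppose ◇□r→□◇r is valid. Take Rxy, Rxz and set V(r)={w : Ryw}. Then □r at y so ◇□r at x, so □◇r at x, so ◇r at z, giving w with Rzw and Ryw.
Conversely, any frame satisfying forall x forall y forall z (Rxy & Rxz -> exists w (Ryw & Rzw)) validates the schema.
So the correspondent is convergence.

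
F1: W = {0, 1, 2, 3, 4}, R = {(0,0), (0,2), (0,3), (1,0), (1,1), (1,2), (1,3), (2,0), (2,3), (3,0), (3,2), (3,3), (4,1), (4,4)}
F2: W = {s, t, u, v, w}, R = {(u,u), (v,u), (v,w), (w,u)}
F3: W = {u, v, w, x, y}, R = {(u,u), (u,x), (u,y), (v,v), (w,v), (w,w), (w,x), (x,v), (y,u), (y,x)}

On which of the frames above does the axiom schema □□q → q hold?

F1

The schema corresponds to a generalized confluence (Geach) condition: ∀x ∃w (xR²w ∧ x = w).
F1: ✓.
F2: fails — at s but no w* with sR²w* and s=w*.
F3: fails — at x but no t with xR²t and x=t.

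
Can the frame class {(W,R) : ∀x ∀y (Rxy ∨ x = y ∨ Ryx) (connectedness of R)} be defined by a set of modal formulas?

Any modally definable frame class is closed under disjoint unions.
Take 3 disjoint single-world reflexive frames: each is trivially connected, but their disjoint union has 3 worlds with no edge between distinct components, so it is not connected.
Hence connectedness of R is not modally definable.

No — not modally definable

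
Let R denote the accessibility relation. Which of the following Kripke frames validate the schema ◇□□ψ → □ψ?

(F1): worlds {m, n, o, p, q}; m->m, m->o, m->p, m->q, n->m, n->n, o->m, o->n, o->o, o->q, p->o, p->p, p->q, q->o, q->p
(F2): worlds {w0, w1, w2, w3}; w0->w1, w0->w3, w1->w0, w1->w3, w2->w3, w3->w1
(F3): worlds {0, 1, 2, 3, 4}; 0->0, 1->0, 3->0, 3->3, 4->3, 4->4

The schema corresponds to a generalized confluence (Geach) condition: ∀x ∀y ∀z ((xRy ∧ xRz) → ∃w (yR²w ∧ z = w)).
(F1): condition met.
(F2): fails — w0Rw3, w0Rw1 but no w with w3R²w and w1=w.
(F3): fails — 3R0, 3R3 but no w with 0R²w and 3=w.

(F1)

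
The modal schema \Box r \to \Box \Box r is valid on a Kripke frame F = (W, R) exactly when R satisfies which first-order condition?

transitivity: \forall x \forall y \forall z (Rxy \wedge Ryz \to Rxz)

Suppose □r→□□r is valid. Take Rxy, Ryz and set V(r)={w : Rxw}. Then □r at x, so □□r at x, so □r at y, so r at z, i.e. Rxz.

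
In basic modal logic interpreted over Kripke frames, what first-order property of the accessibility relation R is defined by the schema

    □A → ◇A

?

seriality

This schema is the D axiom.
Its frame correspondent is seriality — ∀x ∃y Rxy.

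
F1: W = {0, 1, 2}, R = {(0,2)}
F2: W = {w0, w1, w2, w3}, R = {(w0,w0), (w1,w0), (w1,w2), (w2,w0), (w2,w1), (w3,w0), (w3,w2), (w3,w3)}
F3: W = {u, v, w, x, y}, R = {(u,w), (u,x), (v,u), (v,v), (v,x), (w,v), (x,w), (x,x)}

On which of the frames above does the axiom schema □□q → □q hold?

Frame correspondent (Sahlqvist): ∀x ∀y (Rxy → ∃z (Rxz ∧ Rzy)) — i.e. density.
F1: fails — R02 but no z with R0z and Rz2.
F2: fails — Rw1w2 but no z with Rw1z and Rzw2.
F3: ✓.

F3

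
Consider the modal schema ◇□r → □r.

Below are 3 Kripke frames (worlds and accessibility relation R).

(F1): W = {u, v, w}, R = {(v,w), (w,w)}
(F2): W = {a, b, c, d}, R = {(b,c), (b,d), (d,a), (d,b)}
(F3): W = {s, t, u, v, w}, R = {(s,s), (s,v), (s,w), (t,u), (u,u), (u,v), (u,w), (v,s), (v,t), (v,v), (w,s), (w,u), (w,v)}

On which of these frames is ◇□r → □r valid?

(F1)

Frame correspondent (Sahlqvist): ∀x ∀y ∀z (Rxy ∧ Rxz → Ryz) — i.e. the Euclidean property.
(F1): ✓.
(F2): fails — Rbc and Rbc but not Rcc.
(F3): fails — Rsv and Rsw but not Rvw.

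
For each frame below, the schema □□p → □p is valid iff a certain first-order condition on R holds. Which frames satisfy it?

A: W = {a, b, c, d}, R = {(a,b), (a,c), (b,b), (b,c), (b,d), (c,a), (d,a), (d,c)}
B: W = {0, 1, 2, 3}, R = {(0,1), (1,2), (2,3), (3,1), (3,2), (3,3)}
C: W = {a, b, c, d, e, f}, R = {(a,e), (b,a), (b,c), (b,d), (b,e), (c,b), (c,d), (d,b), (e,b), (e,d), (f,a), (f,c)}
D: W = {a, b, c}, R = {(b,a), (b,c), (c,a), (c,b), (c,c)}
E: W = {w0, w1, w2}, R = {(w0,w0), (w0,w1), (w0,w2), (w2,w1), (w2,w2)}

Frame correspondent (Sahlqvist): ∀x ∀y (Rxy → ∃z (Rxz ∧ Rzy)) — i.e. density.
A: fails — Rca but no z with Rcz and Rza.
B: fails — R12 but no z with R1z and Rz2.
C: fails — Rbc but no z with Rbz and Rzc.
D: holds.
E: holds.

D, E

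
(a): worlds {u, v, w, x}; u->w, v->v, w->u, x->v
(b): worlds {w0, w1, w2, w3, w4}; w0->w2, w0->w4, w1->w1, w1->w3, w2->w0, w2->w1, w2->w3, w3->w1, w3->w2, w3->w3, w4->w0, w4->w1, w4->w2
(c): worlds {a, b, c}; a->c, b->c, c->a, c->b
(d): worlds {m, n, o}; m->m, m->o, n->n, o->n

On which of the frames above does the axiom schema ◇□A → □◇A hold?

(a), (c)

This is the axiom for convergence; its first-order frame correspondent is ∀x ∀y ∀z (Rxy ∧ Rxz → ∃w (Ryw ∧ Rzw)).
(a): condition met.
(b): fails — Rw2w1 and Rw2w0 but w1 and w0 have no common successor.
(c): condition met.
(d): fails — Rmo and Rmm but o and m have no common successor.
Valid on: (a), (c).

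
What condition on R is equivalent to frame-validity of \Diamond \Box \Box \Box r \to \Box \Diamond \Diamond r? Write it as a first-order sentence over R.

This is a Sahlqvist (Geach-type) schema ◇^1□^3r → □^1◇^2r.
Minimal-valuation argument: fix x; take any y with xR^1y and any z with xR^1z. Set V(r) to the set of worlds R-reachable from y in exactly 3 steps. Then □^3r holds at y, so the antecedent holds at x; validity forces ◇^2r at z, giving a w with zR^2w and yR^3w.
First-order correspondent: \forall x \forall y \forall z ((xRy \wedge xRz) \to \exists w (y R^3 w \wedge z R^2 w)).

\forall x \forall y \forall z ((xRy \wedge xRz) \to \exists w (y R^3 w \wedge z R^2 w))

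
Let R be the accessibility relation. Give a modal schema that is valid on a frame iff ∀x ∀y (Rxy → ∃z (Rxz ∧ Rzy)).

□□r → □r

A defining formula is □□r → □r (the C4 axiom).
Suppose □□r→□r is valid. Take Rxy and set V(r)={w : xR²w}. Then □□r at x, so □r at x, so r at y, i.e. ∃z(Rxz∧Rzy).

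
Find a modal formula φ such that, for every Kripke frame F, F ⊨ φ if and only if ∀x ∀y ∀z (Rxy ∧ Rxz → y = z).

◇p → □p

This is partial functionality; the standard corresponding axiom is CD: ◇p → □p.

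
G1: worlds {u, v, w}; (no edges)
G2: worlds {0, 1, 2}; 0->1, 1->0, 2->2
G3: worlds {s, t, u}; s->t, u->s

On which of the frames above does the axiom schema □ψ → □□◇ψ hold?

This is the axiom for a generalized confluence (Geach) condition; its first-order frame correspondent is ∀x ∀z (xR²z → ∃w (xRw ∧ zRw)).
G1: holds.
G2: holds.
G3: fails — uR²t but no w with uRw and tRw.

G1, G2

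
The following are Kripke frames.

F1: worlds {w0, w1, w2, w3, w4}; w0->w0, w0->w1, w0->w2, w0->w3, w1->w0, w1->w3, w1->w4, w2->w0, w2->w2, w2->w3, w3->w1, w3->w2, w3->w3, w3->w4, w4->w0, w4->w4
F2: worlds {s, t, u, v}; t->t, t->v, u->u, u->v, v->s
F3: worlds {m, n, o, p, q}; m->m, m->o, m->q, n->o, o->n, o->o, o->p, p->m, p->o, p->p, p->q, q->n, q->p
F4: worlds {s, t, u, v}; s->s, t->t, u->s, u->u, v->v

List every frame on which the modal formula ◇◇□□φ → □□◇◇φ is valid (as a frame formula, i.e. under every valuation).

Frame correspondent (Sahlqvist): ∀x ∀y ∀z ((xR²y ∧ xR²z) → ∃w (yR²w ∧ zR²w)) — i.e. a generalized confluence (Geach) condition.
F1: satisfies the condition.
F2: fails — tR²s, tR²s but no w with sR²w and sR²w.
F3: satisfies the condition.
F4: satisfies the condition.
Valid on: F1, F3, F4.

F1, F3, F4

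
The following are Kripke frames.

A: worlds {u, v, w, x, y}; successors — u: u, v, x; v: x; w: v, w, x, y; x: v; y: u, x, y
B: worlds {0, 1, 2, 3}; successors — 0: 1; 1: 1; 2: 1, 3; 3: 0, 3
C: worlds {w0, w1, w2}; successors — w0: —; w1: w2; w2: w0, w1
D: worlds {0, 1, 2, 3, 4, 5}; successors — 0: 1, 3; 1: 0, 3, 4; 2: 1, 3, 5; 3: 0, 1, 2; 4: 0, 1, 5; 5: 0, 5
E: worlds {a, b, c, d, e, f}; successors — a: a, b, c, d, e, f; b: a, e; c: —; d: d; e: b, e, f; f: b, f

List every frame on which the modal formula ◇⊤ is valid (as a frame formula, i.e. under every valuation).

A, B, D

The schema corresponds to seriality: ∀x ∃y Rxy.
A: condition met.
B: condition met.
C: fails — world w0 has no successor.
D: condition met.
E: fails — world c has no successor.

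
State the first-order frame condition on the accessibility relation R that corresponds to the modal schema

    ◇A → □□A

This is a Sahlqvist (Geach-type) schema ◇^1□^0A → □^2◇^0A.
First-order correspondent: ∀x ∀y ∀z ((xRy ∧ xR²z) → ∃w (y = w ∧ z = w)).

∀x ∀y ∀z ((xRy ∧ xR²z) → ∃w (y = w ∧ z = w))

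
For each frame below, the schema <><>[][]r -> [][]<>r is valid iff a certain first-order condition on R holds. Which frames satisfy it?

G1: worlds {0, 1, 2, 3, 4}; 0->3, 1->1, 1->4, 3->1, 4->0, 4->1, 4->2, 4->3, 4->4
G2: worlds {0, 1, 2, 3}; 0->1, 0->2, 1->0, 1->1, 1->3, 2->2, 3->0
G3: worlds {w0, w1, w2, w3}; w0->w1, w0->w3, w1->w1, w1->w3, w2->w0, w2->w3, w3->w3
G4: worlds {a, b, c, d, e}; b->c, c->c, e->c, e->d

G3, G4

The schema corresponds to a generalized confluence (Geach) condition: forall x forall y forall z ((x R^2 y & x R^2 z) -> exists w (y R^2 w & zRw)).
G1: fails — 1R²0, 1R²0 but no w with 0R²w and 0Rw.
G2: fails — 0R²2, 0R²1 but no w with 2R²w and 1Rw.
G3: satisfies the condition.
G4: satisfies the condition.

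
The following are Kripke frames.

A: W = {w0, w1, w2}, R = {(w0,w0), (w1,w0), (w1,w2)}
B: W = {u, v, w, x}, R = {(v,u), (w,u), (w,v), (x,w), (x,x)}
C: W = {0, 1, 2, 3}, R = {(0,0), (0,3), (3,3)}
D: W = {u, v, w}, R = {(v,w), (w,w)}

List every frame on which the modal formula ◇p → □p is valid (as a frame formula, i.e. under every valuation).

Frame correspondent (Sahlqvist): ∀x ∀y ∀z (Rxy ∧ Rxz → y = z) — i.e. partial functionality.
A: fails — w1 sees both w0 and w2.
B: fails — w sees both u and v.
C: fails — 0 sees both 0 and 3.
D: condition met.
Valid on: D.

D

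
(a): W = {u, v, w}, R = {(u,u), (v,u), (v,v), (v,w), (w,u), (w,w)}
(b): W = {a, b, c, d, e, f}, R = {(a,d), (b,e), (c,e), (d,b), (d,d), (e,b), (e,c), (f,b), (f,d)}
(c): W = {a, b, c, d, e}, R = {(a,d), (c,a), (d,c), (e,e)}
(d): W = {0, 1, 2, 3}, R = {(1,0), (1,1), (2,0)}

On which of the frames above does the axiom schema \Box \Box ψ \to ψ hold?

Frame correspondent (Sahlqvist): \forall x \exists w (x R^2 w \wedge x = w) — i.e. a generalized confluence (Geach) condition.
(a): satisfies the condition.
(b): fails — at a but no w with aR²w and a=w.
(c): fails — at a but no w with aR²w and a=w.
(d): fails — at 0 but no w with 0R²w and 0=w.

(a)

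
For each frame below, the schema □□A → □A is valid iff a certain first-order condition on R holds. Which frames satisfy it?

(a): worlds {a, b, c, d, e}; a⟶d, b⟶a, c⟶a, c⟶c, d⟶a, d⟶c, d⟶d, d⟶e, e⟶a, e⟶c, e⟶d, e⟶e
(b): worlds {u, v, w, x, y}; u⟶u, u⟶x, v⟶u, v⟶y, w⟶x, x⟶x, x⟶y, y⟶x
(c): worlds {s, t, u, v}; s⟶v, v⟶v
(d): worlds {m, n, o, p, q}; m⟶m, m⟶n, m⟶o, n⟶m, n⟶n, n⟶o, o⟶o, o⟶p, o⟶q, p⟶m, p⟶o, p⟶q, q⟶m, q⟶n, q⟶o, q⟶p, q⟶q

Frame correspondent (Sahlqvist): ∀x ∀y (Rxy → ∃z (Rxz ∧ Rzy)) — i.e. density.
(a): fails — Rba but no z with Rbz and Rza.
(b): fails — Rvy but no z with Rvz and Rzy.
(c): holds.
(d): holds.

(c), (d)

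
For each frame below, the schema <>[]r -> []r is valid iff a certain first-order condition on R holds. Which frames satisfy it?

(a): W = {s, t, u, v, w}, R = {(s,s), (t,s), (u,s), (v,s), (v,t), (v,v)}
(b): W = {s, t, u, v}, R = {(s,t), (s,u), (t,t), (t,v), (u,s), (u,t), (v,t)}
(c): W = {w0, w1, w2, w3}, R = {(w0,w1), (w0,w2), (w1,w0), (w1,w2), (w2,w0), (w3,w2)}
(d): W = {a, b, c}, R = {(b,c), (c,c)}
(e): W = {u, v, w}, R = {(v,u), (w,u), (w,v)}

(d)

Frame correspondent (Sahlqvist): forall x forall y forall z (Rxy & Rxz -> Ryz) — i.e. the Euclidean property.
(a): fails — Rvt and Rvv but not Rtv.
(b): fails — Rsu and Rsu but not Ruu.
(c): fails — Rw0w1 and Rw0w1 but not Rw1w1.
(d): holds.
(e): fails — Rvu and Rvu but not Ruu.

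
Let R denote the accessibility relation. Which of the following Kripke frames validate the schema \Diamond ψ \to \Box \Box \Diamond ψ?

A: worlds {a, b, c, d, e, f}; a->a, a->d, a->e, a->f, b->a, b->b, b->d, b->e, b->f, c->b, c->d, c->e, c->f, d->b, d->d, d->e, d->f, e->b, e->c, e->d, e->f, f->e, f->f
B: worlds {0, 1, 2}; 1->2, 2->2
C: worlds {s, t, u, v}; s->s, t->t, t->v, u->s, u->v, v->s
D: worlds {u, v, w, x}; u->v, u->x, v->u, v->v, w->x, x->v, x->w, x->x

Frame correspondent (Sahlqvist): \forall x \forall y \forall z ((xRy \wedge x R^2 z) \to \exists w (y = w \wedge zRw)) — i.e. a generalized confluence (Geach) condition.
A: fails — aRa, aR²c but no w with a=w and cRw.
B: condition met.
C: fails — tRt, tR²s but no w with t=w and sRw.
D: fails — uRv, uR²w but no t with v=t and wRt.

B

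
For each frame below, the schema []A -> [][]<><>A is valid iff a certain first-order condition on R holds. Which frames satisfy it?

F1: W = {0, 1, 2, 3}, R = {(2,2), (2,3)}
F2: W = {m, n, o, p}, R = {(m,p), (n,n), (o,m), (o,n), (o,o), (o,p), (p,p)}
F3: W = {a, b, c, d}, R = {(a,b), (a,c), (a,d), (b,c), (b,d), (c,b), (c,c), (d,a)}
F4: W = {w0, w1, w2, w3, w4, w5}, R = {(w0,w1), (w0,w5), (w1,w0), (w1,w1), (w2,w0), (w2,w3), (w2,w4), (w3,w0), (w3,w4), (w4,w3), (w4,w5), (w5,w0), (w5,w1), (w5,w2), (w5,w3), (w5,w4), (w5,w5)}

F2

Frame correspondent (Sahlqvist): forall x forall z (x R^2 z -> exists w (xRw & z R^2 w)) — i.e. a generalized confluence (Geach) condition.
F1: fails — 2R²3 but no w with 2Rw and 3R²w.
F2: holds.
F3: fails — dR²c but no w with dRw and cR²w.
F4: fails — w3R²w3 but no w with w3Rw and w3R²w.
Valid on: F2.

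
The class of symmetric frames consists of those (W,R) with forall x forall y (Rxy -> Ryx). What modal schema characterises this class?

This is symmetry; the standard corresponding axiom is B: r → □◇r.
Suppose r→□◇r is valid. Take Rxy and set V(r)={x}. Then r at x, so □◇r at x, so ◇r at y, so some z with Ryz has r; z=x, i.e. Ryx.

r → □◇r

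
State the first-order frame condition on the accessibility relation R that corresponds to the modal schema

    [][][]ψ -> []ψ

forall x forall z (xRz -> exists w (x R^3 w & z = w))

This is a Sahlqvist (Geach-type) schema ◇^0□^3ψ → □^1◇^0ψ.
Minimal-valuation argument: fix x; take any y with xR^0y and any z with xR^1z. Set V(ψ) to the set of worlds R-reachable from y in exactly 3 steps. Then □^3ψ holds at y, so the antecedent holds at x; validity forces ◇^0ψ at z, giving a w with zR^0w and yR^3w.
First-order correspondent: forall x forall z (xRz -> exists w (x R^3 w & z = w)).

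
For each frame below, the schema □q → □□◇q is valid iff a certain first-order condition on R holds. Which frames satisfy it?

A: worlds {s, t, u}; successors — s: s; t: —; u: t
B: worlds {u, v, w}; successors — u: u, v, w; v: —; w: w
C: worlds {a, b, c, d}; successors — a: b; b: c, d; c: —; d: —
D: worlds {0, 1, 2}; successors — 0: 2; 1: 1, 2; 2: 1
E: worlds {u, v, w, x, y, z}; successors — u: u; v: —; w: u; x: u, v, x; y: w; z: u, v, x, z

This is the axiom for a generalized confluence (Geach) condition; its first-order frame correspondent is ∀x ∀z (xR²z → ∃w (xRw ∧ zRw)).
A: holds.
B: fails — uR²v but no t with uRt and vRt.
C: fails — aR²c but no w with aRw and cRw.
D: holds.
E: fails — xR²v but no t with xRt and vRt.

A, D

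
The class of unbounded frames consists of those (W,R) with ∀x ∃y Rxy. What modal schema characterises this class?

□s → ◇s

This is seriality; the standard corresponding axiom is D: □s → ◇s.
Suppose □s→◇s is valid. At any x set V(s)=W. Then □s at x, so ◇s at x, so x has a successor.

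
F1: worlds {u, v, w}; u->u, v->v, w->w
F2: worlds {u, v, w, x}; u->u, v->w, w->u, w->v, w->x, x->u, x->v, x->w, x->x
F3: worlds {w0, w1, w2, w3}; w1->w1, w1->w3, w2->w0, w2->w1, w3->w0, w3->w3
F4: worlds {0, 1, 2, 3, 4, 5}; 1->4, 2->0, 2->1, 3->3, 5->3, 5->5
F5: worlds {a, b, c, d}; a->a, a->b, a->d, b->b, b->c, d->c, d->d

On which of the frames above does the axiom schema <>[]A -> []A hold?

F1

Frame correspondent (Sahlqvist): forall x forall y forall z (Rxy & Rxz -> Ryz) — i.e. the Euclidean property.
F1: satisfies the condition.
F2: fails — Rvw and Rvw but not Rww.
F3: fails — Rw1w3 and Rw1w1 but not Rw3w1.
F4: fails — R14 and R14 but not R44.
F5: fails — Rab and Raa but not Rba.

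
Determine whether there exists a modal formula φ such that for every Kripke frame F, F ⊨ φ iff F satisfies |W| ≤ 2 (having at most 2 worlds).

If a class were modally definable it would be closed under disjoint unions (Goldblatt–Thomason).
Any modal formula valid on each of 3 disjoint one-world frames is valid on their disjoint union (validity is preserved under disjoint unions). Each one-world frame has |W|=1≤2, but the union has |W|=3.
Hence having at most 2 worlds is not modally definable.

Not definable by any modal formula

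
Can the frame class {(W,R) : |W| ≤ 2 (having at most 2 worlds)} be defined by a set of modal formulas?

Not modally definable

Any modally definable frame class is closed under disjoint unions.
Any modal formula valid on each of 3 disjoint one-world frames is valid on their disjoint union (validity is preserved under disjoint unions). Each one-world frame has |W|=1≤2, but the union has |W|=3.
Hence having at most 2 worlds is not modally definable.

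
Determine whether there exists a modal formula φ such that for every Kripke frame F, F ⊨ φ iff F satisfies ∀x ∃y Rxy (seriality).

Definable; □r → ◇r defines it

Yes: it is seriality, defined by the D schema □r → ◇r.
Suppose □r→◇r is valid. At any x set V(r)=W. Then □r at x, so ◇r at x, so x has a successor.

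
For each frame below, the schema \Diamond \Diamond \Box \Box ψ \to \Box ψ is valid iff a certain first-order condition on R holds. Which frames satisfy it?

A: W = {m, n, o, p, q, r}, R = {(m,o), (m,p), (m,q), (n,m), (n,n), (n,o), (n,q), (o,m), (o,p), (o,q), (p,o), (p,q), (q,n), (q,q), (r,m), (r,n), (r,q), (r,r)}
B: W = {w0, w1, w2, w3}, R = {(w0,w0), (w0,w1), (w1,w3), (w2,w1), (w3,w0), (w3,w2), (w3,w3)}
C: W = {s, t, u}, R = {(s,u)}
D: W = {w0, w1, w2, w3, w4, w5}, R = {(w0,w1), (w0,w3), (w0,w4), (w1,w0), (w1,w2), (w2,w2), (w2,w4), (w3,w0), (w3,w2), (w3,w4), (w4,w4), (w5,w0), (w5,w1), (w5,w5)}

Frame correspondent (Sahlqvist): \forall x \forall y \forall z ((x R^2 y \wedge xRz) \to \exists w (y R^2 w \wedge z = w)) — i.e. a generalized confluence (Geach) condition.
A: fails — mR²p, mRo but no w with pR²w and o=w.
B: fails — w0R²w1, w0Rw1 but no w with w1R²w and w1=w.
C: holds.
D: fails — w0R²w0, w0Rw1 but no w with w0R²w and w1=w.

C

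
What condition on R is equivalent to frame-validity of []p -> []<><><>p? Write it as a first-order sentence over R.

forall x forall z (xRz -> exists w (xRw & z R^3 w))

This is a Sahlqvist (Geach-type) schema ◇^0□^1p → □^1◇^3p.
First-order correspondent: forall x forall z (xRz -> exists w (xRw & z R^3 w)).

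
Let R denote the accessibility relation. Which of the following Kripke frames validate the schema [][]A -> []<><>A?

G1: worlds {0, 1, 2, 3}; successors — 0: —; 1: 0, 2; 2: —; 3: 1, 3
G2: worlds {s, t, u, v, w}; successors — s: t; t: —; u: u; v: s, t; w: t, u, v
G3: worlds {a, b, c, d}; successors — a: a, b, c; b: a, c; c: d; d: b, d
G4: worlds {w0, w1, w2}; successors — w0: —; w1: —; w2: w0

G3

This is the axiom for a generalized confluence (Geach) condition; its first-order frame correspondent is forall x forall z (xRz -> exists w (x R^2 w & z R^2 w)).
G1: fails — 1R0 but no w with 1R²w and 0R²w.
G2: fails — sRt but no w* with sR²w* and tR²w*.
G3: condition met.
G4: fails — w2Rw0 but no w with w2R²w and w0R²w.
Valid on: G3.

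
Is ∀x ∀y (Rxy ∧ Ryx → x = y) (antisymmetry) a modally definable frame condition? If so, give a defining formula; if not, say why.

Any modally definable frame class is closed under surjective bounded morphisms.
The 4-cycle (worlds w0,w1,w2,w3 with w0→w1→w2→w3→w0) is antisymmetric. Sending even-indexed worlds to s and odd-indexed worlds to t is a surjective bounded morphism onto the two-world frame with s↔t, which is not antisymmetric.
So no modal formula (or set of formulas) defines exactly the antisymmetric frames.

No — not modally definable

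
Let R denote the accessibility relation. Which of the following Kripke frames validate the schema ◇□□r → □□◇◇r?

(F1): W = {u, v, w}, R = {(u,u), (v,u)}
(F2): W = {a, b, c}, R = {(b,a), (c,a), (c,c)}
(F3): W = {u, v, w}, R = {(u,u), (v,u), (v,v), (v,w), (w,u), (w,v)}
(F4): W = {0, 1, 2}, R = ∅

The schema corresponds to a generalized confluence (Geach) condition: ∀x ∀y ∀z ((xRy ∧ xR²z) → ∃w (yR²w ∧ zR²w)).
(F1): condition met.
(F2): fails — cRa, cR²a but no w with aR²w and aR²w.
(F3): condition met.
(F4): condition met.
Valid on: (F1), (F3), (F4).

(F1), (F3), (F4)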